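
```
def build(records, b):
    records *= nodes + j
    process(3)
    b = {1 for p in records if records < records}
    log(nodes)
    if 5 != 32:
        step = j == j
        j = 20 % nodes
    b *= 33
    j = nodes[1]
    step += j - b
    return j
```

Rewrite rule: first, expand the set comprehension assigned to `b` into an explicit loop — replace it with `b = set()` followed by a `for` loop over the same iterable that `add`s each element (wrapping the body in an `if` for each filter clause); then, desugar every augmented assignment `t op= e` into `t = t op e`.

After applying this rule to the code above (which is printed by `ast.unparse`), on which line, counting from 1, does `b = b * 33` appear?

12

Transformed code:
def build(records, b):
    records = records * (nodes + j)
    process(3)
    b = set()
    for p in records:
        if records < records:
            b.add(1)
    log(nodes)
    if 5 != 32:
        step = j == j
        j = 20 % nodes
    b = b * 33
    j = nodes[1]
    step = step + (j - b)
    return j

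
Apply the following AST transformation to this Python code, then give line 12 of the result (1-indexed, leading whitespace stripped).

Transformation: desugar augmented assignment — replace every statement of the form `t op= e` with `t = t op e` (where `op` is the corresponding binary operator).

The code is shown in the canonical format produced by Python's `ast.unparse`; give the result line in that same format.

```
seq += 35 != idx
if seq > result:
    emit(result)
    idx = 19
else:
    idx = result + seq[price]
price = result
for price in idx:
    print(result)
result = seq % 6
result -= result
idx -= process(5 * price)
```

Transformed code:
seq = seq + (35 != idx)
if seq > result:
    emit(result)
    idx = 19
else:
    idx = result + seq[price]
price = result
for price in idx:
    print(result)
result = seq % 6
result = result - result
idx = idx - process(5 * price)

idx = idx - process(5 * price)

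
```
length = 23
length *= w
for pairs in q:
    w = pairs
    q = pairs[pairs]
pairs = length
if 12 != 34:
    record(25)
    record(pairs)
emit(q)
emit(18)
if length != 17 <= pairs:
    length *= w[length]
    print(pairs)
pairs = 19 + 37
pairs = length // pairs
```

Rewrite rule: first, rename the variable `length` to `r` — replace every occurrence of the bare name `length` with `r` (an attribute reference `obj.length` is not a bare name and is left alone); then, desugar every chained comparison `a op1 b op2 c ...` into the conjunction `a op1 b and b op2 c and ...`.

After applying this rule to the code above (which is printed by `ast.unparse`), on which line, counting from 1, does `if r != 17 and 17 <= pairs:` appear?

Transformed code:
r = 23
r *= w
for pairs in q:
    w = pairs
    q = pairs[pairs]
pairs = r
if 12 != 34:
    record(25)
    record(pairs)
emit(q)
emit(18)
if r != 17 and 17 <= pairs:
    r *= w[r]
    print(pairs)
pairs = 19 + 37
pairs = r // pairs

12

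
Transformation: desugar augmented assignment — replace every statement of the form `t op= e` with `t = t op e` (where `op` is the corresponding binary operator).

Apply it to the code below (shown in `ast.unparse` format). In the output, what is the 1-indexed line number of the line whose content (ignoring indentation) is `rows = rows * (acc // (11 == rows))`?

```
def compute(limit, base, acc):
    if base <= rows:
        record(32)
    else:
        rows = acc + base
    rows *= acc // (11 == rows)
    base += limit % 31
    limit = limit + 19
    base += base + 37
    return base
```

Transformed code:
def compute(limit, base, acc):
    if base <= rows:
        record(32)
    else:
        rows = acc + base
    rows = rows * (acc // (11 == rows))
    base = base + limit % 31
    limit = limit + 19
    base = base + (base + 37)
    return base

6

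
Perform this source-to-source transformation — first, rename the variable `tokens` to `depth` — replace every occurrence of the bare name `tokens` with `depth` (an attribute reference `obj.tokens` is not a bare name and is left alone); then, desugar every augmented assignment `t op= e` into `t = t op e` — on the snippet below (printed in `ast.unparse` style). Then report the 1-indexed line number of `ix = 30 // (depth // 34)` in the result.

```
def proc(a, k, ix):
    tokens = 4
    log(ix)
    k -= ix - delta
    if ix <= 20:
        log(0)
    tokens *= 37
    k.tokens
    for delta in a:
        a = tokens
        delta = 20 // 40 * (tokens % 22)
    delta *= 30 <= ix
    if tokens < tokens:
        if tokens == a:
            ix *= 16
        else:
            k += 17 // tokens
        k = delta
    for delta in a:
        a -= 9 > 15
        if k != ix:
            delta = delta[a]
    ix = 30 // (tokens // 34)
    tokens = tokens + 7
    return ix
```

23

Transformed code:
def proc(a, k, ix):
    depth = 4
    log(ix)
    k = k - (ix - delta)
    if ix <= 20:
        log(0)
    depth = depth * 37
    k.tokens
    for delta in a:
        a = depth
        delta = 20 // 40 * (depth % 22)
    delta = delta * (30 <= ix)
    if depth < depth:
        if depth == a:
            ix = ix * 16
        else:
            k = k + 17 // depth
        k = delta
    for delta in a:
        a = a - (9 > 15)
        if k != ix:
            delta = delta[a]
    ix = 30 // (depth // 34)
    depth = depth + 7
    return ix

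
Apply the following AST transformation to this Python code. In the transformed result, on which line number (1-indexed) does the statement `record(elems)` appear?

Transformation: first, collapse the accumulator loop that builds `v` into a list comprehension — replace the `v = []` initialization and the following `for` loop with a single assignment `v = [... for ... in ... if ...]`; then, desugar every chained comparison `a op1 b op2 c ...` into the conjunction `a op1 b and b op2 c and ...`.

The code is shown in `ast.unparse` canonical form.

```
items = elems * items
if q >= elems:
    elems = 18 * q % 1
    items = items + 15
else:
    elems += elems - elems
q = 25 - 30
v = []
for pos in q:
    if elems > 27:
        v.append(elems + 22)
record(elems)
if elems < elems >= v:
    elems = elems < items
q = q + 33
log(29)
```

Transformed code:
items = elems * items
if q >= elems:
    elems = 18 * q % 1
    items = items + 15
else:
    elems += elems - elems
q = 25 - 30
v = [elems + 22 for pos in q if elems > 27]
record(elems)
if elems < elems and elems >= v:
    elems = elems < items
q = q + 33
log(29)

9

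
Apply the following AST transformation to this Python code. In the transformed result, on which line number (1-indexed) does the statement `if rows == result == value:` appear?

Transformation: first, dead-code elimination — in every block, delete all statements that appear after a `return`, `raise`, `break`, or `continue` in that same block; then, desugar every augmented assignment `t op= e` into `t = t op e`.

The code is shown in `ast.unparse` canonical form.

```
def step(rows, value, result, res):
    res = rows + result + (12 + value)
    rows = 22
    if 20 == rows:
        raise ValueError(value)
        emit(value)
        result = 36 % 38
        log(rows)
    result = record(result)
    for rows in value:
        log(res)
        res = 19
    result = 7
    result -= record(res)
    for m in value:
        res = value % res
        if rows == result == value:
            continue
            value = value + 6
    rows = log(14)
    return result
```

Transformed code:
def step(rows, value, result, res):
    res = rows + result + (12 + value)
    rows = 22
    if 20 == rows:
        raise ValueError(value)
    result = record(result)
    for rows in value:
        log(res)
        res = 19
    result = 7
    result = result - record(res)
    for m in value:
        res = value % res
        if rows == result == value:
            continue
    rows = log(14)
    return result

14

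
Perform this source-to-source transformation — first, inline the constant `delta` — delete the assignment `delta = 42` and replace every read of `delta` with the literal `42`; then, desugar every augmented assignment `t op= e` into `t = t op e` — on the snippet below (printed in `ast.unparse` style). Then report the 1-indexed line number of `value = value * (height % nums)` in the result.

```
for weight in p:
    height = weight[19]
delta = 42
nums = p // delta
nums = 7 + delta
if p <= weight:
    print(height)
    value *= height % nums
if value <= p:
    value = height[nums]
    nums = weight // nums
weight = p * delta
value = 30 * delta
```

7

Transformed code:
for weight in p:
    height = weight[19]
nums = p // 42
nums = 7 + 42
if p <= weight:
    print(height)
    value = value * (height % nums)
if value <= p:
    value = height[nums]
    nums = weight // nums
weight = p * 42
value = 30 * 42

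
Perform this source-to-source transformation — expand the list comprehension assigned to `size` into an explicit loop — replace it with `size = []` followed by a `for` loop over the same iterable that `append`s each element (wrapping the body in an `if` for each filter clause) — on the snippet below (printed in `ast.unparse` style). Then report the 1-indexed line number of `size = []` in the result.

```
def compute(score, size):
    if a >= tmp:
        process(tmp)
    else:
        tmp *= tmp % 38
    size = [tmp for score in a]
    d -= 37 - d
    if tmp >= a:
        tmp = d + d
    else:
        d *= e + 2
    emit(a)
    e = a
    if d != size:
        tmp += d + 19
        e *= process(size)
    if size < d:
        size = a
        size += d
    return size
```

6

Transformed code:
def compute(score, size):
    if a >= tmp:
        process(tmp)
    else:
        tmp *= tmp % 38
    size = []
    for score in a:
        size.append(tmp)
    d -= 37 - d
    if tmp >= a:
        tmp = d + d
    else:
        d *= e + 2
    emit(a)
    e = a
    if d != size:
        tmp += d + 19
        e *= process(size)
    if size < d:
        size = a
        size += d
    return size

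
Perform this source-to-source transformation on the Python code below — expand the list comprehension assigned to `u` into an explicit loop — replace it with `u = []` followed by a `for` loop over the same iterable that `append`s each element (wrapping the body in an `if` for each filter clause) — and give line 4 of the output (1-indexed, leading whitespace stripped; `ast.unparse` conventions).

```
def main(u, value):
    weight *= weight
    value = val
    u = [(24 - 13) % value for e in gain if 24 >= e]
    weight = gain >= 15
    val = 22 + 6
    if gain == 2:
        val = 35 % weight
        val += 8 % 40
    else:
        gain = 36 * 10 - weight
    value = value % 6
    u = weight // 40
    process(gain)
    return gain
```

u = []

Transformed code:
def main(u, value):
    weight *= weight
    value = val
    u = []
    for e in gain:
        if 24 >= e:
            u.append((24 - 13) % value)
    weight = gain >= 15
    val = 22 + 6
    if gain == 2:
        val = 35 % weight
        val += 8 % 40
    else:
        gain = 36 * 10 - weight
    value = value % 6
    u = weight // 40
    process(gain)
    return gain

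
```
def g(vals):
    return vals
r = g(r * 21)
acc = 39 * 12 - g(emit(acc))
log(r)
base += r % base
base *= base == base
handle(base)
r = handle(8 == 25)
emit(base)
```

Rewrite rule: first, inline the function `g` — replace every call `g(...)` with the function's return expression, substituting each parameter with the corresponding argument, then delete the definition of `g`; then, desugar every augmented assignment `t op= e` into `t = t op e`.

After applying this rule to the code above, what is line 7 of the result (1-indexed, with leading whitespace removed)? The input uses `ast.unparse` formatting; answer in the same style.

r = handle(8 == 25)

Transformed code:
r = r * 21
acc = 39 * 12 - emit(acc)
log(r)
base = base + r % base
base = base * (base == base)
handle(base)
r = handle(8 == 25)
emit(base)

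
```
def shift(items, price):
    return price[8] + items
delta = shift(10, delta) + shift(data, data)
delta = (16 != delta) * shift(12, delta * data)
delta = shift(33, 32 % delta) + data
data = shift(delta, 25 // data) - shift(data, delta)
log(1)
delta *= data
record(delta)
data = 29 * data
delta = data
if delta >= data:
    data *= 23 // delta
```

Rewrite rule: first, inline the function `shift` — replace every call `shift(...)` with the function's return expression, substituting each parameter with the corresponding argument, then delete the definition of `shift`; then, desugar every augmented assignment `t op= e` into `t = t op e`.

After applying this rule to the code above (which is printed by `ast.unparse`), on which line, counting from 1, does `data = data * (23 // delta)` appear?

Transformed code:
delta = delta[8] + 10 + (data[8] + data)
delta = (16 != delta) * ((delta * data)[8] + 12)
delta = (32 % delta)[8] + 33 + data
data = (25 // data)[8] + delta - (delta[8] + data)
log(1)
delta = delta * data
record(delta)
data = 29 * data
delta = data
if delta >= data:
    data = data * (23 // delta)

11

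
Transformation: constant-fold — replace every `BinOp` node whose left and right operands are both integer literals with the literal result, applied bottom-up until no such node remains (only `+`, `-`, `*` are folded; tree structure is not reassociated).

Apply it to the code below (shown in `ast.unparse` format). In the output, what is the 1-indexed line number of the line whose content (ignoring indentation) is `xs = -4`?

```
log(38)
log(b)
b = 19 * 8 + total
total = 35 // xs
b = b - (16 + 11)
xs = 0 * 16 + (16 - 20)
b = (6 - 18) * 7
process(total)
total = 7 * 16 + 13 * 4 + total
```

6

Transformed code:
log(38)
log(b)
b = 152 + total
total = 35 // xs
b = b - 27
xs = -4
b = -84
process(total)
total = 164 + total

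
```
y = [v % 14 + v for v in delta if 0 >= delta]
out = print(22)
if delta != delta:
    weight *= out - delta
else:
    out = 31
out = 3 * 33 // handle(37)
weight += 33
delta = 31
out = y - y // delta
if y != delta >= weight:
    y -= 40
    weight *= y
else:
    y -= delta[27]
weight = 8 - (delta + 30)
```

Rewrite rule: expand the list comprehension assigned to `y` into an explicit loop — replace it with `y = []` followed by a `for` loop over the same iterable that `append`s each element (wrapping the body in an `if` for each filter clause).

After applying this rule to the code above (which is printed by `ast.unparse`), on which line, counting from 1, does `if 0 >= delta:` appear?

3

Transformed code:
y = []
for v in delta:
    if 0 >= delta:
        y.append(v % 14 + v)
out = print(22)
if delta != delta:
    weight *= out - delta
else:
    out = 31
out = 3 * 33 // handle(37)
weight += 33
delta = 31
out = y - y // delta
if y != delta >= weight:
    y -= 40
    weight *= y
else:
    y -= delta[27]
weight = 8 - (delta + 30)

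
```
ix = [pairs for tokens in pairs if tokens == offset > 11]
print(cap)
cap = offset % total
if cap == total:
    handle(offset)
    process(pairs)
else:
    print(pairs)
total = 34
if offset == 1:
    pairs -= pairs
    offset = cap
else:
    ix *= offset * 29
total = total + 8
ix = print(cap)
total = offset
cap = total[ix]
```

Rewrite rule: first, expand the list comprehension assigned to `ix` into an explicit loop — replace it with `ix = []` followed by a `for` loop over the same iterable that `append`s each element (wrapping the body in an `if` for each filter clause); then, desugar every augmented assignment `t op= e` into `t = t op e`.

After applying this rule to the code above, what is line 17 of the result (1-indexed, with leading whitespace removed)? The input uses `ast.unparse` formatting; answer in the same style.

Transformed code:
ix = []
for tokens in pairs:
    if tokens == offset > 11:
        ix.append(pairs)
print(cap)
cap = offset % total
if cap == total:
    handle(offset)
    process(pairs)
else:
    print(pairs)
total = 34
if offset == 1:
    pairs = pairs - pairs
    offset = cap
else:
    ix = ix * (offset * 29)
total = total + 8
ix = print(cap)
total = offset
cap = total[ix]

ix = ix * (offset * 29)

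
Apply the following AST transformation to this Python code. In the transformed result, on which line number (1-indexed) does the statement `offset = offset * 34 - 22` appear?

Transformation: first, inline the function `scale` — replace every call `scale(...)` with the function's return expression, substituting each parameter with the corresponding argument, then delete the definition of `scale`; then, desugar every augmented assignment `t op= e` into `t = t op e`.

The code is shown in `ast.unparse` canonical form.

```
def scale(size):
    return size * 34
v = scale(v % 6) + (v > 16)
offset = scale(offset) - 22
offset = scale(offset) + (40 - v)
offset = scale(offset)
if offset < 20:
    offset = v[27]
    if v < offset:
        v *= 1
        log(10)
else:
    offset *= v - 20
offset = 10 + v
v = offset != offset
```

Transformed code:
v = v % 6 * 34 + (v > 16)
offset = offset * 34 - 22
offset = offset * 34 + (40 - v)
offset = offset * 34
if offset < 20:
    offset = v[27]
    if v < offset:
        v = v * 1
        log(10)
else:
    offset = offset * (v - 20)
offset = 10 + v
v = offset != offset

2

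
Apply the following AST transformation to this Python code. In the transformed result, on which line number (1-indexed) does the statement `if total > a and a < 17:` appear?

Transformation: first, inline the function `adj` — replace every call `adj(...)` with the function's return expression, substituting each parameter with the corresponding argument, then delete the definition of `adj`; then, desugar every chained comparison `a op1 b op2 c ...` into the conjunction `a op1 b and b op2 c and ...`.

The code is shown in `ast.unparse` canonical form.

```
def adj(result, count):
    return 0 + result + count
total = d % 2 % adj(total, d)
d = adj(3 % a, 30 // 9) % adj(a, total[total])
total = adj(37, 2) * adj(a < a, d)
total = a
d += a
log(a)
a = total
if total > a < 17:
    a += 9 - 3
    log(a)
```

Transformed code:
total = d % 2 % (0 + total + d)
d = (0 + 3 % a + 30 // 9) % (0 + a + total[total])
total = (0 + 37 + 2) * (0 + (a < a) + d)
total = a
d += a
log(a)
a = total
if total > a and a < 17:
    a += 9 - 3
    log(a)

8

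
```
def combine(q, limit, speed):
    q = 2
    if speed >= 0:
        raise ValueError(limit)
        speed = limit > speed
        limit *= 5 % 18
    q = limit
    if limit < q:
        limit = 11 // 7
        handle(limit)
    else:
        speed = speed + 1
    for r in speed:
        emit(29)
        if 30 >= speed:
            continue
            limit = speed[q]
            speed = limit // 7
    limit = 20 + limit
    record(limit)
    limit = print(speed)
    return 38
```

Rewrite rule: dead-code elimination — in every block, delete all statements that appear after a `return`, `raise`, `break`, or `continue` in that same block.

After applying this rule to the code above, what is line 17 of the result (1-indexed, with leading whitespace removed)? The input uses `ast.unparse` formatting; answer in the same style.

Transformed code:
def combine(q, limit, speed):
    q = 2
    if speed >= 0:
        raise ValueError(limit)
    q = limit
    if limit < q:
        limit = 11 // 7
        handle(limit)
    else:
        speed = speed + 1
    for r in speed:
        emit(29)
        if 30 >= speed:
            continue
    limit = 20 + limit
    record(limit)
    limit = print(speed)
    return 38

limit = print(speed)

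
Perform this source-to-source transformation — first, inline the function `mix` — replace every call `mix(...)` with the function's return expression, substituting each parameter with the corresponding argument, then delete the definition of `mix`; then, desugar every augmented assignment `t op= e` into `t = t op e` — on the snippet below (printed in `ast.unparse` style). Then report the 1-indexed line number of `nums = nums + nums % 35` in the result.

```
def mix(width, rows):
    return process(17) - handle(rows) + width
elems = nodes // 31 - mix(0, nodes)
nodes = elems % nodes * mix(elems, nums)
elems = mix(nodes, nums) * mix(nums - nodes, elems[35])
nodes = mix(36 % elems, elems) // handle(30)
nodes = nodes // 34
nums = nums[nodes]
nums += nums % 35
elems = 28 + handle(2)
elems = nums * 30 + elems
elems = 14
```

Transformed code:
elems = nodes // 31 - (process(17) - handle(nodes) + 0)
nodes = elems % nodes * (process(17) - handle(nums) + elems)
elems = (process(17) - handle(nums) + nodes) * (process(17) - handle(elems[35]) + (nums - nodes))
nodes = (process(17) - handle(elems) + 36 % elems) // handle(30)
nodes = nodes // 34
nums = nums[nodes]
nums = nums + nums % 35
elems = 28 + handle(2)
elems = nums * 30 + elems
elems = 14

7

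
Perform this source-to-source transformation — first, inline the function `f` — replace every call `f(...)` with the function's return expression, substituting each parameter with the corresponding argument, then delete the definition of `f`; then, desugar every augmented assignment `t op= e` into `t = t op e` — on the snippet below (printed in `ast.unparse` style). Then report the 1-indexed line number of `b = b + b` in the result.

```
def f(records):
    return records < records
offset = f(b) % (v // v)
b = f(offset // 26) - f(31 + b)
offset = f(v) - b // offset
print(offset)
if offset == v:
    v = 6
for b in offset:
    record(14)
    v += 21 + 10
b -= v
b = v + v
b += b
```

Transformed code:
offset = (b < b) % (v // v)
b = (offset // 26 < offset // 26) - (31 + b < 31 + b)
offset = (v < v) - b // offset
print(offset)
if offset == v:
    v = 6
for b in offset:
    record(14)
    v = v + (21 + 10)
b = b - v
b = v + v
b = b + b

12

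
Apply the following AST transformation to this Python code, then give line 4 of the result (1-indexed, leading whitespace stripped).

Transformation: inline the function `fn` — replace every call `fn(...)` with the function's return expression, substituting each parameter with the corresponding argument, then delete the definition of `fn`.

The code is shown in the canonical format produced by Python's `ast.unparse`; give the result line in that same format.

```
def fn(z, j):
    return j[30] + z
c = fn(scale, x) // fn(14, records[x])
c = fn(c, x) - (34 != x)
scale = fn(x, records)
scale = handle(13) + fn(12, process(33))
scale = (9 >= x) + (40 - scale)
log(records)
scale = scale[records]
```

scale = handle(13) + (process(33)[30] + 12)

Transformed code:
c = (x[30] + scale) // (records[x][30] + 14)
c = x[30] + c - (34 != x)
scale = records[30] + x
scale = handle(13) + (process(33)[30] + 12)
scale = (9 >= x) + (40 - scale)
log(records)
scale = scale[records]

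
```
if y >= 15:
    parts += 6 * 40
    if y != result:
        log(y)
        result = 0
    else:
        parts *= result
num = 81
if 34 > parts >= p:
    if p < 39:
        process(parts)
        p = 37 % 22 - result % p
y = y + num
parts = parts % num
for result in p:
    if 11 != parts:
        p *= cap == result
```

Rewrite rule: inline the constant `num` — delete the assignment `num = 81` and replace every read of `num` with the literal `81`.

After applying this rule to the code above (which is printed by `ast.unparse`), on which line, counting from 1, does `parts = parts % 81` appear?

Transformed code:
if y >= 15:
    parts += 6 * 40
    if y != result:
        log(y)
        result = 0
    else:
        parts *= result
if 34 > parts >= p:
    if p < 39:
        process(parts)
        p = 37 % 22 - result % p
y = y + 81
parts = parts % 81
for result in p:
    if 11 != parts:
        p *= cap == result

13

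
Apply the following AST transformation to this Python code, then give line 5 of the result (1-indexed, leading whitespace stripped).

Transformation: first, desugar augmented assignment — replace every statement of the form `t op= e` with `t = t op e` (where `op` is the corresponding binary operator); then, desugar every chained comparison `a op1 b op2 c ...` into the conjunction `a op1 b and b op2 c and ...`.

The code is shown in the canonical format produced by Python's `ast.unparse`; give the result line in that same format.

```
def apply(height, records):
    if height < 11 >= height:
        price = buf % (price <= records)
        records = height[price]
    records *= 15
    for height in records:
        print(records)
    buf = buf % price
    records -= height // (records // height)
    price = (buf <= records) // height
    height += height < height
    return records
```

records = records * 15

Transformed code:
def apply(height, records):
    if height < 11 and 11 >= height:
        price = buf % (price <= records)
        records = height[price]
    records = records * 15
    for height in records:
        print(records)
    buf = buf % price
    records = records - height // (records // height)
    price = (buf <= records) // height
    height = height + (height < height)
    return records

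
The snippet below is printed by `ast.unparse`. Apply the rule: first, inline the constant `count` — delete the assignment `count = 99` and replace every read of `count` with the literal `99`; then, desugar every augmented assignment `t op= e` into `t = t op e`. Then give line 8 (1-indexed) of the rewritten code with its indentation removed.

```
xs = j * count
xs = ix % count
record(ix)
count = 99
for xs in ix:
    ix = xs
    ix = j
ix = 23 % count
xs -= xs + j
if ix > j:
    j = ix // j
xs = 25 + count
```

Transformed code:
xs = j * 99
xs = ix % 99
record(ix)
for xs in ix:
    ix = xs
    ix = j
ix = 23 % 99
xs = xs - (xs + j)
if ix > j:
    j = ix // j
xs = 25 + 99

xs = xs - (xs + j)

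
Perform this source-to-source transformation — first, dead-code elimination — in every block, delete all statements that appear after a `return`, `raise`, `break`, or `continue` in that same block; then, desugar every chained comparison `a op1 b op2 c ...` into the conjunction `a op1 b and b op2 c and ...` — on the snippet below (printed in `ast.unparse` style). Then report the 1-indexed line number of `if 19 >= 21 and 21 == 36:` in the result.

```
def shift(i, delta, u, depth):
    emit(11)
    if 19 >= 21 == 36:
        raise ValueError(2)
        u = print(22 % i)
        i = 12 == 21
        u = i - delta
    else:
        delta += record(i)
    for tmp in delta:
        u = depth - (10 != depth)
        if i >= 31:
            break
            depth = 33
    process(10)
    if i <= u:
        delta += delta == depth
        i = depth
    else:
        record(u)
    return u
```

Transformed code:
def shift(i, delta, u, depth):
    emit(11)
    if 19 >= 21 and 21 == 36:
        raise ValueError(2)
    else:
        delta += record(i)
    for tmp in delta:
        u = depth - (10 != depth)
        if i >= 31:
            break
    process(10)
    if i <= u:
        delta += delta == depth
        i = depth
    else:
        record(u)
    return u

3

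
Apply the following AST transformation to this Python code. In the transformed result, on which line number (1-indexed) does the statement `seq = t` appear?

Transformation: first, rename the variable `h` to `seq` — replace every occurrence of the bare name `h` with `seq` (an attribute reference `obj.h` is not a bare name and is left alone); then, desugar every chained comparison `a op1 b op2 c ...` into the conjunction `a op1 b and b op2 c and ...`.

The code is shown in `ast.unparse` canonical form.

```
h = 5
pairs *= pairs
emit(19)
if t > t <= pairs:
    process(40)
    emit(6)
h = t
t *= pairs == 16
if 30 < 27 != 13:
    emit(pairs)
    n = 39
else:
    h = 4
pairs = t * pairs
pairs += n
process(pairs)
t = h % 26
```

Transformed code:
seq = 5
pairs *= pairs
emit(19)
if t > t and t <= pairs:
    process(40)
    emit(6)
seq = t
t *= pairs == 16
if 30 < 27 and 27 != 13:
    emit(pairs)
    n = 39
else:
    seq = 4
pairs = t * pairs
pairs += n
process(pairs)
t = seq % 26

7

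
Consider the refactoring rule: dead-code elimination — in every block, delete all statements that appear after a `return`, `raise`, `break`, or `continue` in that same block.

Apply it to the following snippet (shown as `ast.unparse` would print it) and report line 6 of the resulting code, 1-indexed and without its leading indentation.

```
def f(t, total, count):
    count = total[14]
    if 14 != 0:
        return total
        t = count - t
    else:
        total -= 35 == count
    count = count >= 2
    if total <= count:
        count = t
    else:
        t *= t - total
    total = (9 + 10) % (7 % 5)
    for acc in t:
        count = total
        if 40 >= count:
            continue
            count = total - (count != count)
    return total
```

Transformed code:
def f(t, total, count):
    count = total[14]
    if 14 != 0:
        return total
    else:
        total -= 35 == count
    count = count >= 2
    if total <= count:
        count = t
    else:
        t *= t - total
    total = (9 + 10) % (7 % 5)
    for acc in t:
        count = total
        if 40 >= count:
            continue
    return total

total -= 35 == count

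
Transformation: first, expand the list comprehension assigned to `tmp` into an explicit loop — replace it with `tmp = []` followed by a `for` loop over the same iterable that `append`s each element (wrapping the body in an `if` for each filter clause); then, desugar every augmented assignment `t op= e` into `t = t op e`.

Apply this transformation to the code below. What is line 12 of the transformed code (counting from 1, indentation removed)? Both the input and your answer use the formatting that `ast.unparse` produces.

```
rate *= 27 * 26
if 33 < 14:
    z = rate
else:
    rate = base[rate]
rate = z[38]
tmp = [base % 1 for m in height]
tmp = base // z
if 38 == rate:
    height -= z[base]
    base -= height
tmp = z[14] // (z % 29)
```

Transformed code:
rate = rate * (27 * 26)
if 33 < 14:
    z = rate
else:
    rate = base[rate]
rate = z[38]
tmp = []
for m in height:
    tmp.append(base % 1)
tmp = base // z
if 38 == rate:
    height = height - z[base]
    base = base - height
tmp = z[14] // (z % 29)

height = height - z[base]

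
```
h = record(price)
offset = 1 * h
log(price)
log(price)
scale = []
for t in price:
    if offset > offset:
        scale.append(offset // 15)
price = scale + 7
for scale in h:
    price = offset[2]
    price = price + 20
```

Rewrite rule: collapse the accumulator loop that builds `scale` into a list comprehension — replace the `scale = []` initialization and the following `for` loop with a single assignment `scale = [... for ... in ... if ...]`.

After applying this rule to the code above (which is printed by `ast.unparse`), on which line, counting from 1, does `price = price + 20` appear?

Transformed code:
h = record(price)
offset = 1 * h
log(price)
log(price)
scale = [offset // 15 for t in price if offset > offset]
price = scale + 7
for scale in h:
    price = offset[2]
    price = price + 20

9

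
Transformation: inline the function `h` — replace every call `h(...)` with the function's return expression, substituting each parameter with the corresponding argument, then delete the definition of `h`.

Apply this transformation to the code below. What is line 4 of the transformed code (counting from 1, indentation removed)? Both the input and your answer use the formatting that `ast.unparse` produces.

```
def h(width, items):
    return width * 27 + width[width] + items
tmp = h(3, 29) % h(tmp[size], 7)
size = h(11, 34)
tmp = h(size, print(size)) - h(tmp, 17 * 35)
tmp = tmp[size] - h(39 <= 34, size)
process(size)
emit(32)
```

tmp = tmp[size] - ((39 <= 34) * 27 + (39 <= 34)[39 <= 34] + size)

Transformed code:
tmp = (3 * 27 + 3[3] + 29) % (tmp[size] * 27 + tmp[size][tmp[size]] + 7)
size = 11 * 27 + 11[11] + 34
tmp = size * 27 + size[size] + print(size) - (tmp * 27 + tmp[tmp] + 17 * 35)
tmp = tmp[size] - ((39 <= 34) * 27 + (39 <= 34)[39 <= 34] + size)
process(size)
emit(32)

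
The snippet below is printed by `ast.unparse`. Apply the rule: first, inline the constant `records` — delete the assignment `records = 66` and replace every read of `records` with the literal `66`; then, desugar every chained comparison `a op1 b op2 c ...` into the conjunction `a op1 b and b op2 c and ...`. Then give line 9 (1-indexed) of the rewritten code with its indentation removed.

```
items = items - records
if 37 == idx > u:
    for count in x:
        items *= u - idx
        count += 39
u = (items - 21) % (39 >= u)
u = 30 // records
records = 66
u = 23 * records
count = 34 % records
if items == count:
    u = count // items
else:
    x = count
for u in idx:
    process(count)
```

count = 34 % 66

Transformed code:
items = items - 66
if 37 == idx and idx > u:
    for count in x:
        items *= u - idx
        count += 39
u = (items - 21) % (39 >= u)
u = 30 // 66
u = 23 * 66
count = 34 % 66
if items == count:
    u = count // items
else:
    x = count
for u in idx:
    process(count)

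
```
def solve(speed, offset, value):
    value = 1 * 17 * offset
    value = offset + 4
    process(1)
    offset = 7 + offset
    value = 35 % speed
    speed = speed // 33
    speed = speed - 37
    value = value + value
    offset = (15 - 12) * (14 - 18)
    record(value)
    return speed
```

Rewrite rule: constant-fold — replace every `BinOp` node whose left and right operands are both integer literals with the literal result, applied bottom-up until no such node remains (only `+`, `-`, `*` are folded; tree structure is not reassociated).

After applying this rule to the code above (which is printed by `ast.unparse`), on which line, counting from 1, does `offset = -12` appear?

10

Transformed code:
def solve(speed, offset, value):
    value = 17 * offset
    value = offset + 4
    process(1)
    offset = 7 + offset
    value = 35 % speed
    speed = speed // 33
    speed = speed - 37
    value = value + value
    offset = -12
    record(value)
    return speed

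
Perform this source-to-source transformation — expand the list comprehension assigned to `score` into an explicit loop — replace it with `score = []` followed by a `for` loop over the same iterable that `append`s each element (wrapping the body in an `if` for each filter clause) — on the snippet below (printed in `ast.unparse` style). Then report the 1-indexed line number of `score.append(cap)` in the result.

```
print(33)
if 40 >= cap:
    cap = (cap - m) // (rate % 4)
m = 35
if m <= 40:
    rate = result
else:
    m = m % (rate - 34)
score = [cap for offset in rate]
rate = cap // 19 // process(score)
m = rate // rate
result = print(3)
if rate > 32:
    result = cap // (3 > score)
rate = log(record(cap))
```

Transformed code:
print(33)
if 40 >= cap:
    cap = (cap - m) // (rate % 4)
m = 35
if m <= 40:
    rate = result
else:
    m = m % (rate - 34)
score = []
for offset in rate:
    score.append(cap)
rate = cap // 19 // process(score)
m = rate // rate
result = print(3)
if rate > 32:
    result = cap // (3 > score)
rate = log(record(cap))

11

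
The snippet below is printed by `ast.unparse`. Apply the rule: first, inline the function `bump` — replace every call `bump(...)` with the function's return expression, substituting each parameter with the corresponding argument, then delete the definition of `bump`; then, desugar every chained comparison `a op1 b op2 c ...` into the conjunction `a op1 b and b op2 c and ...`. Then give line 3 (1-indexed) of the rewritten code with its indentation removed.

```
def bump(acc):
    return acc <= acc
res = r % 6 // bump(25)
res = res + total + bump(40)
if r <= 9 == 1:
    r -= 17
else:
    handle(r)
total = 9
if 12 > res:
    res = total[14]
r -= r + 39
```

if r <= 9 and 9 == 1:

Transformed code:
res = r % 6 // (25 <= 25)
res = res + total + (40 <= 40)
if r <= 9 and 9 == 1:
    r -= 17
else:
    handle(r)
total = 9
if 12 > res:
    res = total[14]
r -= r + 39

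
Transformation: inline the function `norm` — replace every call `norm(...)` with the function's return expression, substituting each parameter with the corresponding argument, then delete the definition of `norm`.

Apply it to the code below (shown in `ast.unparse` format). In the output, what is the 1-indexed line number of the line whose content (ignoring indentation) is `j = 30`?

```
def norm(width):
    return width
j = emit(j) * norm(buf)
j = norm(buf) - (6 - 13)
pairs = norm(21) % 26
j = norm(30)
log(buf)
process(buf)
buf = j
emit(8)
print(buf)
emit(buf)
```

4

Transformed code:
j = emit(j) * buf
j = buf - (6 - 13)
pairs = 21 % 26
j = 30
log(buf)
process(buf)
buf = j
emit(8)
print(buf)
emit(buf)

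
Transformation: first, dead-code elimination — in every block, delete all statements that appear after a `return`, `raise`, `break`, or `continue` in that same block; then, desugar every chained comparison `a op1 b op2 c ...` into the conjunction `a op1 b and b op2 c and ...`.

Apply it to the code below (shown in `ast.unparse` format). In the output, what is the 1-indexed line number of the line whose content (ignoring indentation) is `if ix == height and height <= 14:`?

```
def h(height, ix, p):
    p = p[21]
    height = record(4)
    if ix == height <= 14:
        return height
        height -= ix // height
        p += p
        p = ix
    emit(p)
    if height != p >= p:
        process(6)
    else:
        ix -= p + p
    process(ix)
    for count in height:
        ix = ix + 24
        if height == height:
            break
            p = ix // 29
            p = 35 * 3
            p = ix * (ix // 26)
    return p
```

Transformed code:
def h(height, ix, p):
    p = p[21]
    height = record(4)
    if ix == height and height <= 14:
        return height
    emit(p)
    if height != p and p >= p:
        process(6)
    else:
        ix -= p + p
    process(ix)
    for count in height:
        ix = ix + 24
        if height == height:
            break
    return p

4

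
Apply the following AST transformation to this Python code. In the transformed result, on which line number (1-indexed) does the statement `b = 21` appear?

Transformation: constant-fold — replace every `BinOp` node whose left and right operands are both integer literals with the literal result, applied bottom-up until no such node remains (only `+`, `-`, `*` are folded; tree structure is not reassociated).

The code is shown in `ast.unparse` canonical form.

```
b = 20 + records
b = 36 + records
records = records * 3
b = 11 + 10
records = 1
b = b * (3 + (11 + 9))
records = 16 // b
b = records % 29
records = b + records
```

Transformed code:
b = 20 + records
b = 36 + records
records = records * 3
b = 21
records = 1
b = b * 23
records = 16 // b
b = records % 29
records = b + records

4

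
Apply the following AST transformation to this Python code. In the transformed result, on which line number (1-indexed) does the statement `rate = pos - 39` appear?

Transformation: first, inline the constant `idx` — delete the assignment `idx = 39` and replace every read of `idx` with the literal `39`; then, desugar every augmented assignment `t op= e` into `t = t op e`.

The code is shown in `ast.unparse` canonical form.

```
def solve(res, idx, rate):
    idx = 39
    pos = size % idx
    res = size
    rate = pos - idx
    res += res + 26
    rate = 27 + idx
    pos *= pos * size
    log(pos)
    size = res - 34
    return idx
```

Transformed code:
def solve(res, idx, rate):
    pos = size % 39
    res = size
    rate = pos - 39
    res = res + (res + 26)
    rate = 27 + 39
    pos = pos * (pos * size)
    log(pos)
    size = res - 34
    return 39

4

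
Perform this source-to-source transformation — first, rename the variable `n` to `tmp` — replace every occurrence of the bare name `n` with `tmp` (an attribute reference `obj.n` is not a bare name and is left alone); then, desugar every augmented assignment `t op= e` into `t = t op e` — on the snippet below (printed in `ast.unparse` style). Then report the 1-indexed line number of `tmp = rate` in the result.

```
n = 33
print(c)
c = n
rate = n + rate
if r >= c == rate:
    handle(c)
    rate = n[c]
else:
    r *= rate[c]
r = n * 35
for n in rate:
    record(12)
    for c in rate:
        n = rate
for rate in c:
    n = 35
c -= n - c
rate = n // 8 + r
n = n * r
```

Transformed code:
tmp = 33
print(c)
c = tmp
rate = tmp + rate
if r >= c == rate:
    handle(c)
    rate = tmp[c]
else:
    r = r * rate[c]
r = tmp * 35
for tmp in rate:
    record(12)
    for c in rate:
        tmp = rate
for rate in c:
    tmp = 35
c = c - (tmp - c)
rate = tmp // 8 + r
tmp = tmp * r

14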